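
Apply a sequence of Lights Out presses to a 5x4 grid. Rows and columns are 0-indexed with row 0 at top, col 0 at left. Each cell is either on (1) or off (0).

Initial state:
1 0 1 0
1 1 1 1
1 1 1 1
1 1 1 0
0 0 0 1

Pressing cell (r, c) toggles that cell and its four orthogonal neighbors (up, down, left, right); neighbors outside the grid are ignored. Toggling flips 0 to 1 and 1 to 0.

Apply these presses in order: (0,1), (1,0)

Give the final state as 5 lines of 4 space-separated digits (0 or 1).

After press 1 at (0,1):
0 1 0 0
1 0 1 1
1 1 1 1
1 1 1 0
0 0 0 1

After press 2 at (1,0):
1 1 0 0
0 1 1 1
0 1 1 1
1 1 1 0
0 0 0 1

Answer: 1 1 0 0
0 1 1 1
0 1 1 1
1 1 1 0
0 0 0 1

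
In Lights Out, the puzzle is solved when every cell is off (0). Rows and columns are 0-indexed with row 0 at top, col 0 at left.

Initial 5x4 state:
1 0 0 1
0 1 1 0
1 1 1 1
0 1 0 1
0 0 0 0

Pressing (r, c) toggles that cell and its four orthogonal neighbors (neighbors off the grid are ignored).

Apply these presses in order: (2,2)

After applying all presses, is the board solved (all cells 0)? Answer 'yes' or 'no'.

After press 1 at (2,2):
1 0 0 1
0 1 0 0
1 0 0 0
0 1 1 1
0 0 0 0

Lights still on: 7

Answer: no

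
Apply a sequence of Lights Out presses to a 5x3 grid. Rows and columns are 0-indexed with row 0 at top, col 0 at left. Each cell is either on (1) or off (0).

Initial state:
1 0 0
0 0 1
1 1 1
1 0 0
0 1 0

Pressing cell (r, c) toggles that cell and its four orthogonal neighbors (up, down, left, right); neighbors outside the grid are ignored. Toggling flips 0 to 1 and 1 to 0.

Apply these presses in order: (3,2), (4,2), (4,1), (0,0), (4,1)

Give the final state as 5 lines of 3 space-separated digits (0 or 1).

After press 1 at (3,2):
1 0 0
0 0 1
1 1 0
1 1 1
0 1 1

After press 2 at (4,2):
1 0 0
0 0 1
1 1 0
1 1 0
0 0 0

After press 3 at (4,1):
1 0 0
0 0 1
1 1 0
1 0 0
1 1 1

After press 4 at (0,0):
0 1 0
1 0 1
1 1 0
1 0 0
1 1 1

After press 5 at (4,1):
0 1 0
1 0 1
1 1 0
1 1 0
0 0 0

Answer: 0 1 0
1 0 1
1 1 0
1 1 0
0 0 0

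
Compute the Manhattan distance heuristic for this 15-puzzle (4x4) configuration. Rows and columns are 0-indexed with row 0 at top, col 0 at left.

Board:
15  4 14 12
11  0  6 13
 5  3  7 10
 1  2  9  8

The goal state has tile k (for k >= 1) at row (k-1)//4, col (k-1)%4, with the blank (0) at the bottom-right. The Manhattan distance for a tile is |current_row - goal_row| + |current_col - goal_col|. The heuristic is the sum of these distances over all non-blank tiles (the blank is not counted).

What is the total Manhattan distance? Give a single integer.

Tile 15: at (0,0), goal (3,2), distance |0-3|+|0-2| = 5
Tile 4: at (0,1), goal (0,3), distance |0-0|+|1-3| = 2
Tile 14: at (0,2), goal (3,1), distance |0-3|+|2-1| = 4
Tile 12: at (0,3), goal (2,3), distance |0-2|+|3-3| = 2
Tile 11: at (1,0), goal (2,2), distance |1-2|+|0-2| = 3
Tile 6: at (1,2), goal (1,1), distance |1-1|+|2-1| = 1
Tile 13: at (1,3), goal (3,0), distance |1-3|+|3-0| = 5
Tile 5: at (2,0), goal (1,0), distance |2-1|+|0-0| = 1
Tile 3: at (2,1), goal (0,2), distance |2-0|+|1-2| = 3
Tile 7: at (2,2), goal (1,2), distance |2-1|+|2-2| = 1
Tile 10: at (2,3), goal (2,1), distance |2-2|+|3-1| = 2
Tile 1: at (3,0), goal (0,0), distance |3-0|+|0-0| = 3
Tile 2: at (3,1), goal (0,1), distance |3-0|+|1-1| = 3
Tile 9: at (3,2), goal (2,0), distance |3-2|+|2-0| = 3
Tile 8: at (3,3), goal (1,3), distance |3-1|+|3-3| = 2
Sum: 5 + 2 + 4 + 2 + 3 + 1 + 5 + 1 + 3 + 1 + 2 + 3 + 3 + 3 + 2 = 40

Answer: 40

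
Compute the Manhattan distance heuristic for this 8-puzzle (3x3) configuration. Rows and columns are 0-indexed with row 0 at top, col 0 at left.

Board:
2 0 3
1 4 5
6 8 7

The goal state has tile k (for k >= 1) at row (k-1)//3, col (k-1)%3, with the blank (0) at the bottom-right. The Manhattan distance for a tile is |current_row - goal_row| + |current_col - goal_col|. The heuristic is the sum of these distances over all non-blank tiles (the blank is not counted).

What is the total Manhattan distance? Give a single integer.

Tile 2: at (0,0), goal (0,1), distance |0-0|+|0-1| = 1
Tile 3: at (0,2), goal (0,2), distance |0-0|+|2-2| = 0
Tile 1: at (1,0), goal (0,0), distance |1-0|+|0-0| = 1
Tile 4: at (1,1), goal (1,0), distance |1-1|+|1-0| = 1
Tile 5: at (1,2), goal (1,1), distance |1-1|+|2-1| = 1
Tile 6: at (2,0), goal (1,2), distance |2-1|+|0-2| = 3
Tile 8: at (2,1), goal (2,1), distance |2-2|+|1-1| = 0
Tile 7: at (2,2), goal (2,0), distance |2-2|+|2-0| = 2
Sum: 1 + 0 + 1 + 1 + 1 + 3 + 0 + 2 = 9

Answer: 9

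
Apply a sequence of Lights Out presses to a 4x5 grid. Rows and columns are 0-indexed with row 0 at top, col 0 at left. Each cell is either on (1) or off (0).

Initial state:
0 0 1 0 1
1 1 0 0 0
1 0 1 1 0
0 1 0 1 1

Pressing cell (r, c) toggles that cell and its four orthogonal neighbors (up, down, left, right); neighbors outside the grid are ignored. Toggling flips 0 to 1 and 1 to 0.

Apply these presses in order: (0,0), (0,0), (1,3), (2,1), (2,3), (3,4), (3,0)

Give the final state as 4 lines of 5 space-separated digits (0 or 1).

After press 1 at (0,0):
1 1 1 0 1
0 1 0 0 0
1 0 1 1 0
0 1 0 1 1

After press 2 at (0,0):
0 0 1 0 1
1 1 0 0 0
1 0 1 1 0
0 1 0 1 1

After press 3 at (1,3):
0 0 1 1 1
1 1 1 1 1
1 0 1 0 0
0 1 0 1 1

After press 4 at (2,1):
0 0 1 1 1
1 0 1 1 1
0 1 0 0 0
0 0 0 1 1

After press 5 at (2,3):
0 0 1 1 1
1 0 1 0 1
0 1 1 1 1
0 0 0 0 1

After press 6 at (3,4):
0 0 1 1 1
1 0 1 0 1
0 1 1 1 0
0 0 0 1 0

After press 7 at (3,0):
0 0 1 1 1
1 0 1 0 1
1 1 1 1 0
1 1 0 1 0

Answer: 0 0 1 1 1
1 0 1 0 1
1 1 1 1 0
1 1 0 1 0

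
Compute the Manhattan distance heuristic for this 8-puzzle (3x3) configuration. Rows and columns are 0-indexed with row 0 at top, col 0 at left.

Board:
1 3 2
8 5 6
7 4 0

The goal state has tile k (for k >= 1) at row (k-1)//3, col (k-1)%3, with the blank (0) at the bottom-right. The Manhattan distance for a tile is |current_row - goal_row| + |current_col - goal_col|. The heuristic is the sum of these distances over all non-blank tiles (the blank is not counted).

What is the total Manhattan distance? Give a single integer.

Answer: 6

Derivation:
Tile 1: at (0,0), goal (0,0), distance |0-0|+|0-0| = 0
Tile 3: at (0,1), goal (0,2), distance |0-0|+|1-2| = 1
Tile 2: at (0,2), goal (0,1), distance |0-0|+|2-1| = 1
Tile 8: at (1,0), goal (2,1), distance |1-2|+|0-1| = 2
Tile 5: at (1,1), goal (1,1), distance |1-1|+|1-1| = 0
Tile 6: at (1,2), goal (1,2), distance |1-1|+|2-2| = 0
Tile 7: at (2,0), goal (2,0), distance |2-2|+|0-0| = 0
Tile 4: at (2,1), goal (1,0), distance |2-1|+|1-0| = 2
Sum: 0 + 1 + 1 + 2 + 0 + 0 + 0 + 2 = 6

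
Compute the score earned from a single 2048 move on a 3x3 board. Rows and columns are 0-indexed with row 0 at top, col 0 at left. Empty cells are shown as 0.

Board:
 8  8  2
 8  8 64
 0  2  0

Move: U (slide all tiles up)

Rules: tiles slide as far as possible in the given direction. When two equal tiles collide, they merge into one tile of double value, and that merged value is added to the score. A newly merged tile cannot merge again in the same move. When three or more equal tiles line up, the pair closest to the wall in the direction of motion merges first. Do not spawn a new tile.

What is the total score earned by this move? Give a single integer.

Answer: 32

Derivation:
Slide up:
col 0: [8, 8, 0] -> [16, 0, 0]  score +16 (running 16)
col 1: [8, 8, 2] -> [16, 2, 0]  score +16 (running 32)
col 2: [2, 64, 0] -> [2, 64, 0]  score +0 (running 32)
Board after move:
16 16  2
 0  2 64
 0  0  0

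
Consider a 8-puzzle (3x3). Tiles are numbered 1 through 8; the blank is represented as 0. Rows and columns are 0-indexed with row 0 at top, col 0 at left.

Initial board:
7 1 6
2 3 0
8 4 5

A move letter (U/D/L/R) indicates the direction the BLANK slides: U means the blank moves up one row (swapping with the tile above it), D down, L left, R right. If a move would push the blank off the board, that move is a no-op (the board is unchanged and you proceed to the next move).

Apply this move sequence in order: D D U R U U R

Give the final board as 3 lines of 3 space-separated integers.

After move 1 (D):
7 1 6
2 3 5
8 4 0

After move 2 (D):
7 1 6
2 3 5
8 4 0

After move 3 (U):
7 1 6
2 3 0
8 4 5

After move 4 (R):
7 1 6
2 3 0
8 4 5

After move 5 (U):
7 1 0
2 3 6
8 4 5

After move 6 (U):
7 1 0
2 3 6
8 4 5

After move 7 (R):
7 1 0
2 3 6
8 4 5

Answer: 7 1 0
2 3 6
8 4 5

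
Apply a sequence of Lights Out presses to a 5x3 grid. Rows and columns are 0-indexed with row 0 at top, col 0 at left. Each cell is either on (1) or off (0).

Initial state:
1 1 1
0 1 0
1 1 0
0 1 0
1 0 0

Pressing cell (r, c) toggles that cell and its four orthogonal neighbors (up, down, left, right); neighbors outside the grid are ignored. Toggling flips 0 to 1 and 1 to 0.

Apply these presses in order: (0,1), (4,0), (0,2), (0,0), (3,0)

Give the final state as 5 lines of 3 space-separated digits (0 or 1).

After press 1 at (0,1):
0 0 0
0 0 0
1 1 0
0 1 0
1 0 0

After press 2 at (4,0):
0 0 0
0 0 0
1 1 0
1 1 0
0 1 0

After press 3 at (0,2):
0 1 1
0 0 1
1 1 0
1 1 0
0 1 0

After press 4 at (0,0):
1 0 1
1 0 1
1 1 0
1 1 0
0 1 0

After press 5 at (3,0):
1 0 1
1 0 1
0 1 0
0 0 0
1 1 0

Answer: 1 0 1
1 0 1
0 1 0
0 0 0
1 1 0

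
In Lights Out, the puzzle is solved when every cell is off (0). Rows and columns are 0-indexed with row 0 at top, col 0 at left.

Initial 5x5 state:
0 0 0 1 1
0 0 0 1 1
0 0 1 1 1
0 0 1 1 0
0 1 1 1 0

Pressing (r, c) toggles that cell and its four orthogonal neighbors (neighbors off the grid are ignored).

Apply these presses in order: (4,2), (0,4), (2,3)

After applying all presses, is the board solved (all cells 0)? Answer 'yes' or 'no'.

Answer: yes

Derivation:
After press 1 at (4,2):
0 0 0 1 1
0 0 0 1 1
0 0 1 1 1
0 0 0 1 0
0 0 0 0 0

After press 2 at (0,4):
0 0 0 0 0
0 0 0 1 0
0 0 1 1 1
0 0 0 1 0
0 0 0 0 0

After press 3 at (2,3):
0 0 0 0 0
0 0 0 0 0
0 0 0 0 0
0 0 0 0 0
0 0 0 0 0

Lights still on: 0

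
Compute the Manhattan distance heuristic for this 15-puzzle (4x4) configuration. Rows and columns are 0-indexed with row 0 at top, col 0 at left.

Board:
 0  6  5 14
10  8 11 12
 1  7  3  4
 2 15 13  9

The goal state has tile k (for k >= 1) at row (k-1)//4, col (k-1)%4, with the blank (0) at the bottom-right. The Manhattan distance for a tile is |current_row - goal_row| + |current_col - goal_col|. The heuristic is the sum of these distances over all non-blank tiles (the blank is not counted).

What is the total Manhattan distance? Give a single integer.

Tile 6: (0,1)->(1,1) = 1
Tile 5: (0,2)->(1,0) = 3
Tile 14: (0,3)->(3,1) = 5
Tile 10: (1,0)->(2,1) = 2
Tile 8: (1,1)->(1,3) = 2
Tile 11: (1,2)->(2,2) = 1
Tile 12: (1,3)->(2,3) = 1
Tile 1: (2,0)->(0,0) = 2
Tile 7: (2,1)->(1,2) = 2
Tile 3: (2,2)->(0,2) = 2
Tile 4: (2,3)->(0,3) = 2
Tile 2: (3,0)->(0,1) = 4
Tile 15: (3,1)->(3,2) = 1
Tile 13: (3,2)->(3,0) = 2
Tile 9: (3,3)->(2,0) = 4
Sum: 1 + 3 + 5 + 2 + 2 + 1 + 1 + 2 + 2 + 2 + 2 + 4 + 1 + 2 + 4 = 34

Answer: 34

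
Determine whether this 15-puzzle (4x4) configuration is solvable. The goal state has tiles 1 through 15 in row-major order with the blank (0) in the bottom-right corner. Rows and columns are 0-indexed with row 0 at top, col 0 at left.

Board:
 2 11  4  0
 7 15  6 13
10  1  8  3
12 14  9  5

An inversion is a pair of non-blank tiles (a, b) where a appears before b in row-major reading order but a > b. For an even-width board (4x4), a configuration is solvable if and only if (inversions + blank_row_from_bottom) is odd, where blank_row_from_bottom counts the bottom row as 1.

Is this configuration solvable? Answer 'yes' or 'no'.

Inversions: 48
Blank is in row 0 (0-indexed from top), which is row 4 counting from the bottom (bottom = 1).
48 + 4 = 52, which is even, so the puzzle is not solvable.

Answer: no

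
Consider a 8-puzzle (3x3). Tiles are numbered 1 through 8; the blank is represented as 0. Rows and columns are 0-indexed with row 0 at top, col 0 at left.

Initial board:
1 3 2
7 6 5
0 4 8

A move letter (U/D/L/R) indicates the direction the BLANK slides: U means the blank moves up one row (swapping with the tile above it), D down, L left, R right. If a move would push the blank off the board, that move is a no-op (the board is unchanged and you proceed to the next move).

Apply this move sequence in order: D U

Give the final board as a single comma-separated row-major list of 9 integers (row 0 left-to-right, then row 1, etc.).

After move 1 (D):
1 3 2
7 6 5
0 4 8

After move 2 (U):
1 3 2
0 6 5
7 4 8

Answer: 1, 3, 2, 0, 6, 5, 7, 4, 8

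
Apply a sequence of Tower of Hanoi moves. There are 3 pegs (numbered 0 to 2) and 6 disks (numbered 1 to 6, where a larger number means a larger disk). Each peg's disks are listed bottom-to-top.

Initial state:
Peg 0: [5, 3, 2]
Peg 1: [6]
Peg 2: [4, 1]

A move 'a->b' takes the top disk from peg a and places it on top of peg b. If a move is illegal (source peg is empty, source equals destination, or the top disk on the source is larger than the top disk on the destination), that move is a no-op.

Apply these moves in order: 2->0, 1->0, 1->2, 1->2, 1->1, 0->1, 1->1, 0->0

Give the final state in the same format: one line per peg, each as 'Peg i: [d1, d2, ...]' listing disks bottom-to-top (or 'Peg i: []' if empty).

After move 1 (2->0):
Peg 0: [5, 3, 2, 1]
Peg 1: [6]
Peg 2: [4]

After move 2 (1->0):
Peg 0: [5, 3, 2, 1]
Peg 1: [6]
Peg 2: [4]

After move 3 (1->2):
Peg 0: [5, 3, 2, 1]
Peg 1: [6]
Peg 2: [4]

After move 4 (1->2):
Peg 0: [5, 3, 2, 1]
Peg 1: [6]
Peg 2: [4]

After move 5 (1->1):
Peg 0: [5, 3, 2, 1]
Peg 1: [6]
Peg 2: [4]

After move 6 (0->1):
Peg 0: [5, 3, 2]
Peg 1: [6, 1]
Peg 2: [4]

After move 7 (1->1):
Peg 0: [5, 3, 2]
Peg 1: [6, 1]
Peg 2: [4]

After move 8 (0->0):
Peg 0: [5, 3, 2]
Peg 1: [6, 1]
Peg 2: [4]

Answer: Peg 0: [5, 3, 2]
Peg 1: [6, 1]
Peg 2: [4]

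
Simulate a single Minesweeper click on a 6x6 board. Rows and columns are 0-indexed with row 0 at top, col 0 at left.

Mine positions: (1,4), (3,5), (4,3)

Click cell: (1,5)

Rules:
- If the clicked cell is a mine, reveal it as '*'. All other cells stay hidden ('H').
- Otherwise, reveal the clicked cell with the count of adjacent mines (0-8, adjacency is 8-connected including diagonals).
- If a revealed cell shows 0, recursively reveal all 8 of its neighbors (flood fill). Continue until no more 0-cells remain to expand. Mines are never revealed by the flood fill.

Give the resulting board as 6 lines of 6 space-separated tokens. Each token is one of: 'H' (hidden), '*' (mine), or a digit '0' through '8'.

H H H H H H
H H H H H 1
H H H H H H
H H H H H H
H H H H H H
H H H H H H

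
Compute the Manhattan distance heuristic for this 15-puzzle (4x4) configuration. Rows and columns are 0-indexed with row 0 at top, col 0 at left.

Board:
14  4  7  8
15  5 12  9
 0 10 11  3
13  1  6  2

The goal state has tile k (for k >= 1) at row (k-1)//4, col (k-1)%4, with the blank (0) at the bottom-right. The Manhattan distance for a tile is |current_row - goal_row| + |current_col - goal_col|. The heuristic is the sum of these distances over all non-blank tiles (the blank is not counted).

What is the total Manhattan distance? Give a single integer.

Answer: 34

Derivation:
Tile 14: at (0,0), goal (3,1), distance |0-3|+|0-1| = 4
Tile 4: at (0,1), goal (0,3), distance |0-0|+|1-3| = 2
Tile 7: at (0,2), goal (1,2), distance |0-1|+|2-2| = 1
Tile 8: at (0,3), goal (1,3), distance |0-1|+|3-3| = 1
Tile 15: at (1,0), goal (3,2), distance |1-3|+|0-2| = 4
Tile 5: at (1,1), goal (1,0), distance |1-1|+|1-0| = 1
Tile 12: at (1,2), goal (2,3), distance |1-2|+|2-3| = 2
Tile 9: at (1,3), goal (2,0), distance |1-2|+|3-0| = 4
Tile 10: at (2,1), goal (2,1), distance |2-2|+|1-1| = 0
Tile 11: at (2,2), goal (2,2), distance |2-2|+|2-2| = 0
Tile 3: at (2,3), goal (0,2), distance |2-0|+|3-2| = 3
Tile 13: at (3,0), goal (3,0), distance |3-3|+|0-0| = 0
Tile 1: at (3,1), goal (0,0), distance |3-0|+|1-0| = 4
Tile 6: at (3,2), goal (1,1), distance |3-1|+|2-1| = 3
Tile 2: at (3,3), goal (0,1), distance |3-0|+|3-1| = 5
Sum: 4 + 2 + 1 + 1 + 4 + 1 + 2 + 4 + 0 + 0 + 3 + 0 + 4 + 3 + 5 = 34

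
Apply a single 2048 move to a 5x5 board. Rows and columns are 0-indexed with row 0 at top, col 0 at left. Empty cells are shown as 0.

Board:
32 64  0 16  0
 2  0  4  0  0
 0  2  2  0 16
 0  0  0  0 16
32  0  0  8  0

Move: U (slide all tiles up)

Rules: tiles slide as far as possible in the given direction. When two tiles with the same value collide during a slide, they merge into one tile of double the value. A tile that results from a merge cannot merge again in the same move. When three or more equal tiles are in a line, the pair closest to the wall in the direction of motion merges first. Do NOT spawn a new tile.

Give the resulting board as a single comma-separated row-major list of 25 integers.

Slide up:
col 0: [32, 2, 0, 0, 32] -> [32, 2, 32, 0, 0]
col 1: [64, 0, 2, 0, 0] -> [64, 2, 0, 0, 0]
col 2: [0, 4, 2, 0, 0] -> [4, 2, 0, 0, 0]
col 3: [16, 0, 0, 0, 8] -> [16, 8, 0, 0, 0]
col 4: [0, 0, 16, 16, 0] -> [32, 0, 0, 0, 0]

Answer: 32, 64, 4, 16, 32, 2, 2, 2, 8, 0, 32, 0, 0, 0, 0, 0, 0, 0, 0, 0, 0, 0, 0, 0, 0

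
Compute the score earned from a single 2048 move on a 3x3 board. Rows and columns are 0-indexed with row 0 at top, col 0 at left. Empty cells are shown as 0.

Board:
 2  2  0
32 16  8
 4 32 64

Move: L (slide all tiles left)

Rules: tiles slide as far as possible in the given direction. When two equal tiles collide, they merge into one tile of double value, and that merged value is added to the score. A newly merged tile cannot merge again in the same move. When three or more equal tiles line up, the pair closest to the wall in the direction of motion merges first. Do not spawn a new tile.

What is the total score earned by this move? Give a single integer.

Answer: 4

Derivation:
Slide left:
row 0: [2, 2, 0] -> [4, 0, 0]  score +4 (running 4)
row 1: [32, 16, 8] -> [32, 16, 8]  score +0 (running 4)
row 2: [4, 32, 64] -> [4, 32, 64]  score +0 (running 4)
Board after move:
 4  0  0
32 16  8
 4 32 64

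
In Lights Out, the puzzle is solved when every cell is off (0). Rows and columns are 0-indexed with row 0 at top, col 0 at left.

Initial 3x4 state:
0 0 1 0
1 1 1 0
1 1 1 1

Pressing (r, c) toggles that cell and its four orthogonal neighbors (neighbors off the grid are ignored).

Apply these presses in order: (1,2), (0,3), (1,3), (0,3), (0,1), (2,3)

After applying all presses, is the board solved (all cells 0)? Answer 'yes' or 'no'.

Answer: no

Derivation:
After press 1 at (1,2):
0 0 0 0
1 0 0 1
1 1 0 1

After press 2 at (0,3):
0 0 1 1
1 0 0 0
1 1 0 1

After press 3 at (1,3):
0 0 1 0
1 0 1 1
1 1 0 0

After press 4 at (0,3):
0 0 0 1
1 0 1 0
1 1 0 0

After press 5 at (0,1):
1 1 1 1
1 1 1 0
1 1 0 0

After press 6 at (2,3):
1 1 1 1
1 1 1 1
1 1 1 1

Lights still on: 12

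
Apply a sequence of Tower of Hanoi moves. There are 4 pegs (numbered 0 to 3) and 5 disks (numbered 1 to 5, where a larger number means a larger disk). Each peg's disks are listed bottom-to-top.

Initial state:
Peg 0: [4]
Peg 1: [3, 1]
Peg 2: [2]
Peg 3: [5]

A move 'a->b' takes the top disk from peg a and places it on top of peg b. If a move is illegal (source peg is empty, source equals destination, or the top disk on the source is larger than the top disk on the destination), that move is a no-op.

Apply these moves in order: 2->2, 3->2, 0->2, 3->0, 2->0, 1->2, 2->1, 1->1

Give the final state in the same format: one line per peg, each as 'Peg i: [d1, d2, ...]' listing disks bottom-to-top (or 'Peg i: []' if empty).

Answer: Peg 0: [4, 2]
Peg 1: [3, 1]
Peg 2: []
Peg 3: [5]

Derivation:
After move 1 (2->2):
Peg 0: [4]
Peg 1: [3, 1]
Peg 2: [2]
Peg 3: [5]

After move 2 (3->2):
Peg 0: [4]
Peg 1: [3, 1]
Peg 2: [2]
Peg 3: [5]

After move 3 (0->2):
Peg 0: [4]
Peg 1: [3, 1]
Peg 2: [2]
Peg 3: [5]

After move 4 (3->0):
Peg 0: [4]
Peg 1: [3, 1]
Peg 2: [2]
Peg 3: [5]

After move 5 (2->0):
Peg 0: [4, 2]
Peg 1: [3, 1]
Peg 2: []
Peg 3: [5]

After move 6 (1->2):
Peg 0: [4, 2]
Peg 1: [3]
Peg 2: [1]
Peg 3: [5]

After move 7 (2->1):
Peg 0: [4, 2]
Peg 1: [3, 1]
Peg 2: []
Peg 3: [5]

After move 8 (1->1):
Peg 0: [4, 2]
Peg 1: [3, 1]
Peg 2: []
Peg 3: [5]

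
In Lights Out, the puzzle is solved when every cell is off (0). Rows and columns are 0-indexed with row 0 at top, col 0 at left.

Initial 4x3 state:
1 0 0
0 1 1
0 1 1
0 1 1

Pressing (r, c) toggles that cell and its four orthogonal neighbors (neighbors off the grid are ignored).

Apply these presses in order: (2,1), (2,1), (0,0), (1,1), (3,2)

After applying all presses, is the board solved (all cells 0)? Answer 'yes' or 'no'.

After press 1 at (2,1):
1 0 0
0 0 1
1 0 0
0 0 1

After press 2 at (2,1):
1 0 0
0 1 1
0 1 1
0 1 1

After press 3 at (0,0):
0 1 0
1 1 1
0 1 1
0 1 1

After press 4 at (1,1):
0 0 0
0 0 0
0 0 1
0 1 1

After press 5 at (3,2):
0 0 0
0 0 0
0 0 0
0 0 0

Lights still on: 0

Answer: yes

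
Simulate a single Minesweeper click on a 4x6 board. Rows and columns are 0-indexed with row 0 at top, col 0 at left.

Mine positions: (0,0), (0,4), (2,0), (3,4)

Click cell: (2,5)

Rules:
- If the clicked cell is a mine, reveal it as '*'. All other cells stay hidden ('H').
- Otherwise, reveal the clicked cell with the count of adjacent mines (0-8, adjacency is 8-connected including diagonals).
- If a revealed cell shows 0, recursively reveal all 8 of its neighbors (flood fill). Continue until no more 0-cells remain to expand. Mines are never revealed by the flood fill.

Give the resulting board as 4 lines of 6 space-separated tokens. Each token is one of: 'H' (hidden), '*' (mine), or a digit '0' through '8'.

H H H H H H
H H H H H H
H H H H H 1
H H H H H H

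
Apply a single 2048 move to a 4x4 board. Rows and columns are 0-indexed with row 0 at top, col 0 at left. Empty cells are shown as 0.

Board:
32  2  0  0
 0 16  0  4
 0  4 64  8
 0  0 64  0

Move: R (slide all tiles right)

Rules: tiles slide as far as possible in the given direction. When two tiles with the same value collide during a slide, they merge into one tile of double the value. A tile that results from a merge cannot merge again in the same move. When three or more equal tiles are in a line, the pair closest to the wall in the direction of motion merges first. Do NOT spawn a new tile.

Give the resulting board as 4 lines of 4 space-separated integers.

Slide right:
row 0: [32, 2, 0, 0] -> [0, 0, 32, 2]
row 1: [0, 16, 0, 4] -> [0, 0, 16, 4]
row 2: [0, 4, 64, 8] -> [0, 4, 64, 8]
row 3: [0, 0, 64, 0] -> [0, 0, 0, 64]

Answer:  0  0 32  2
 0  0 16  4
 0  4 64  8
 0  0  0 64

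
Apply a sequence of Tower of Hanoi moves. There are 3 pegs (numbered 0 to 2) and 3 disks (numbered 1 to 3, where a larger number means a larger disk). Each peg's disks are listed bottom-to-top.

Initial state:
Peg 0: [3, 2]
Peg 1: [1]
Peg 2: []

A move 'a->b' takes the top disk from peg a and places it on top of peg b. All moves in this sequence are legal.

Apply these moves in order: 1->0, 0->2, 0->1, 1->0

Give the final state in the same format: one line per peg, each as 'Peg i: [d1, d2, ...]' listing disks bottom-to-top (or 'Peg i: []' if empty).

Answer: Peg 0: [3, 2]
Peg 1: []
Peg 2: [1]

Derivation:
After move 1 (1->0):
Peg 0: [3, 2, 1]
Peg 1: []
Peg 2: []

After move 2 (0->2):
Peg 0: [3, 2]
Peg 1: []
Peg 2: [1]

After move 3 (0->1):
Peg 0: [3]
Peg 1: [2]
Peg 2: [1]

After move 4 (1->0):
Peg 0: [3, 2]
Peg 1: []
Peg 2: [1]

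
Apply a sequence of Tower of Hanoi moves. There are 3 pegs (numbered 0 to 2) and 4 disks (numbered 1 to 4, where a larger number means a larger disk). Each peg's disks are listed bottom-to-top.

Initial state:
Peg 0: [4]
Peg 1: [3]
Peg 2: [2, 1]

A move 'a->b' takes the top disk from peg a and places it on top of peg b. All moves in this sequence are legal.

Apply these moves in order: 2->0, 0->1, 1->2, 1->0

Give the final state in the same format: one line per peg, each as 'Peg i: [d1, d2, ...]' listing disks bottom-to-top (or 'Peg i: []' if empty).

After move 1 (2->0):
Peg 0: [4, 1]
Peg 1: [3]
Peg 2: [2]

After move 2 (0->1):
Peg 0: [4]
Peg 1: [3, 1]
Peg 2: [2]

After move 3 (1->2):
Peg 0: [4]
Peg 1: [3]
Peg 2: [2, 1]

After move 4 (1->0):
Peg 0: [4, 3]
Peg 1: []
Peg 2: [2, 1]

Answer: Peg 0: [4, 3]
Peg 1: []
Peg 2: [2, 1]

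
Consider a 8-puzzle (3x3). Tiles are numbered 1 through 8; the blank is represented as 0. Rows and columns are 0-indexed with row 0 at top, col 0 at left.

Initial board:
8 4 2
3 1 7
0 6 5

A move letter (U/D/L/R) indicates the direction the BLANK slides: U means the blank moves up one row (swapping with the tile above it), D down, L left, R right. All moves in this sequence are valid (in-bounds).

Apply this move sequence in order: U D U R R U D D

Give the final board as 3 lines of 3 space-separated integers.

Answer: 8 4 2
1 7 5
3 6 0

Derivation:
After move 1 (U):
8 4 2
0 1 7
3 6 5

After move 2 (D):
8 4 2
3 1 7
0 6 5

After move 3 (U):
8 4 2
0 1 7
3 6 5

After move 4 (R):
8 4 2
1 0 7
3 6 5

After move 5 (R):
8 4 2
1 7 0
3 6 5

After move 6 (U):
8 4 0
1 7 2
3 6 5

After move 7 (D):
8 4 2
1 7 0
3 6 5

After move 8 (D):
8 4 2
1 7 5
3 6 0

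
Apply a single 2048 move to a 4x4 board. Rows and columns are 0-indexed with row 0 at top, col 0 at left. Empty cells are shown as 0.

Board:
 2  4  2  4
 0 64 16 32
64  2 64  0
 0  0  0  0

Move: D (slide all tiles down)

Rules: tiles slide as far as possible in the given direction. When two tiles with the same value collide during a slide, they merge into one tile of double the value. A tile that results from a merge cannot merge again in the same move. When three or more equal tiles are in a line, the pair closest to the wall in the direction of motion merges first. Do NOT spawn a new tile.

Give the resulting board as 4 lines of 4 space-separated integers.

Answer:  0  0  0  0
 0  4  2  0
 2 64 16  4
64  2 64 32

Derivation:
Slide down:
col 0: [2, 0, 64, 0] -> [0, 0, 2, 64]
col 1: [4, 64, 2, 0] -> [0, 4, 64, 2]
col 2: [2, 16, 64, 0] -> [0, 2, 16, 64]
col 3: [4, 32, 0, 0] -> [0, 0, 4, 32]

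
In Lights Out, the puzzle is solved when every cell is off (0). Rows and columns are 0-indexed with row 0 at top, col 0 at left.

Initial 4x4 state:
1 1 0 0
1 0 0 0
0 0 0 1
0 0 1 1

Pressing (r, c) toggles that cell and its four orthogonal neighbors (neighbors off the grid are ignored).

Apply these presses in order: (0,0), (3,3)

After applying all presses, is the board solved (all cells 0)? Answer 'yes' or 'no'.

After press 1 at (0,0):
0 0 0 0
0 0 0 0
0 0 0 1
0 0 1 1

After press 2 at (3,3):
0 0 0 0
0 0 0 0
0 0 0 0
0 0 0 0

Lights still on: 0

Answer: yes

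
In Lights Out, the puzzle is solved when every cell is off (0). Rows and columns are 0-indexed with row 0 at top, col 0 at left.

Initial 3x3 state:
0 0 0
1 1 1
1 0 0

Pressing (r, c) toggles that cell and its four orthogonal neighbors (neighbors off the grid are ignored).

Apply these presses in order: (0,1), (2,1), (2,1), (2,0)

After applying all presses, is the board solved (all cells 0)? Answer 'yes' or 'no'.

After press 1 at (0,1):
1 1 1
1 0 1
1 0 0

After press 2 at (2,1):
1 1 1
1 1 1
0 1 1

After press 3 at (2,1):
1 1 1
1 0 1
1 0 0

After press 4 at (2,0):
1 1 1
0 0 1
0 1 0

Lights still on: 5

Answer: no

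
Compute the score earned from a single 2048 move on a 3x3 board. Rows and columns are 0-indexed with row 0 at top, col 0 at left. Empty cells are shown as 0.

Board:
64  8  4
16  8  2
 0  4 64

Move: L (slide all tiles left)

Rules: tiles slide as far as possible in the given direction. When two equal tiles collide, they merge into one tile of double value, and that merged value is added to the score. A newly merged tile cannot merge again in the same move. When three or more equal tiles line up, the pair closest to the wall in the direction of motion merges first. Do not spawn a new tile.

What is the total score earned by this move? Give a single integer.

Slide left:
row 0: [64, 8, 4] -> [64, 8, 4]  score +0 (running 0)
row 1: [16, 8, 2] -> [16, 8, 2]  score +0 (running 0)
row 2: [0, 4, 64] -> [4, 64, 0]  score +0 (running 0)
Board after move:
64  8  4
16  8  2
 4 64  0

Answer: 0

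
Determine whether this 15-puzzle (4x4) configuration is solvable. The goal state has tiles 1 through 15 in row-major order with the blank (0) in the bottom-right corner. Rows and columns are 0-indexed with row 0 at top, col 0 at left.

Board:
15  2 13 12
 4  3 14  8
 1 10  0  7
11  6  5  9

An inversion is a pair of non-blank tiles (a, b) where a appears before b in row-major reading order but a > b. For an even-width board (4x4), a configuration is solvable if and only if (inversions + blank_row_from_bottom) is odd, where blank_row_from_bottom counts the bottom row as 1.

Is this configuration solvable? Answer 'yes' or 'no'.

Inversions: 61
Blank is in row 2 (0-indexed from top), which is row 2 counting from the bottom (bottom = 1).
61 + 2 = 63, which is odd, so the puzzle is solvable.

Answer: yes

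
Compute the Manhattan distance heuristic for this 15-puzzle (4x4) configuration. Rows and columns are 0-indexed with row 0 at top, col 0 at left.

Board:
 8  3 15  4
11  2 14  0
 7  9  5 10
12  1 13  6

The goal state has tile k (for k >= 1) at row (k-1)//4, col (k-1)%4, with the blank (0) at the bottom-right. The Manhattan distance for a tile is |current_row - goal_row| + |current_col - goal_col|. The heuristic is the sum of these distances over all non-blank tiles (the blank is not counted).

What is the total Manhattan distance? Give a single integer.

Answer: 38

Derivation:
Tile 8: (0,0)->(1,3) = 4
Tile 3: (0,1)->(0,2) = 1
Tile 15: (0,2)->(3,2) = 3
Tile 4: (0,3)->(0,3) = 0
Tile 11: (1,0)->(2,2) = 3
Tile 2: (1,1)->(0,1) = 1
Tile 14: (1,2)->(3,1) = 3
Tile 7: (2,0)->(1,2) = 3
Tile 9: (2,1)->(2,0) = 1
Tile 5: (2,2)->(1,0) = 3
Tile 10: (2,3)->(2,1) = 2
Tile 12: (3,0)->(2,3) = 4
Tile 1: (3,1)->(0,0) = 4
Tile 13: (3,2)->(3,0) = 2
Tile 6: (3,3)->(1,1) = 4
Sum: 4 + 1 + 3 + 0 + 3 + 1 + 3 + 3 + 1 + 3 + 2 + 4 + 4 + 2 + 4 = 38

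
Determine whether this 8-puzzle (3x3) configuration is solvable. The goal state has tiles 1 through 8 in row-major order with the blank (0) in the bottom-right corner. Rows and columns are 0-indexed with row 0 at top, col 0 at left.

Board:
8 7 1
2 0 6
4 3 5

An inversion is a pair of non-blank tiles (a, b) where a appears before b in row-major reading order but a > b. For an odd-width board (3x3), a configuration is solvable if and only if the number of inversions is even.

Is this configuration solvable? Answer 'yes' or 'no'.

Inversions (pairs i<j in row-major order where tile[i] > tile[j] > 0): 17
17 is odd, so the puzzle is not solvable.

Answer: no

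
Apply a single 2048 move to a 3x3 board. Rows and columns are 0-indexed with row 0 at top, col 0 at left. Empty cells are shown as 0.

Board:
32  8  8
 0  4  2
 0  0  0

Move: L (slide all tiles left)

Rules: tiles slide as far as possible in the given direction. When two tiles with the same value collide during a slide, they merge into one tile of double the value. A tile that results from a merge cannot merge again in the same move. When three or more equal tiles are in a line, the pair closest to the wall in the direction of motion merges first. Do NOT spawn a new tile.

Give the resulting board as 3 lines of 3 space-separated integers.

Answer: 32 16  0
 4  2  0
 0  0  0

Derivation:
Slide left:
row 0: [32, 8, 8] -> [32, 16, 0]
row 1: [0, 4, 2] -> [4, 2, 0]
row 2: [0, 0, 0] -> [0, 0, 0]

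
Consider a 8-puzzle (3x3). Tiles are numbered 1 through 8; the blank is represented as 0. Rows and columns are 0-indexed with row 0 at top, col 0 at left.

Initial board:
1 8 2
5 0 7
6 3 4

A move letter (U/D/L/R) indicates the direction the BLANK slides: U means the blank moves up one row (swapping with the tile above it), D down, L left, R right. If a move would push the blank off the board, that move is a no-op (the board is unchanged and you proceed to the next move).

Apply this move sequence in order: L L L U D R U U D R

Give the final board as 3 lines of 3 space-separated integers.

Answer: 1 8 2
5 7 0
6 3 4

Derivation:
After move 1 (L):
1 8 2
0 5 7
6 3 4

After move 2 (L):
1 8 2
0 5 7
6 3 4

After move 3 (L):
1 8 2
0 5 7
6 3 4

After move 4 (U):
0 8 2
1 5 7
6 3 4

After move 5 (D):
1 8 2
0 5 7
6 3 4

After move 6 (R):
1 8 2
5 0 7
6 3 4

After move 7 (U):
1 0 2
5 8 7
6 3 4

After move 8 (U):
1 0 2
5 8 7
6 3 4

After move 9 (D):
1 8 2
5 0 7
6 3 4

After move 10 (R):
1 8 2
5 7 0
6 3 4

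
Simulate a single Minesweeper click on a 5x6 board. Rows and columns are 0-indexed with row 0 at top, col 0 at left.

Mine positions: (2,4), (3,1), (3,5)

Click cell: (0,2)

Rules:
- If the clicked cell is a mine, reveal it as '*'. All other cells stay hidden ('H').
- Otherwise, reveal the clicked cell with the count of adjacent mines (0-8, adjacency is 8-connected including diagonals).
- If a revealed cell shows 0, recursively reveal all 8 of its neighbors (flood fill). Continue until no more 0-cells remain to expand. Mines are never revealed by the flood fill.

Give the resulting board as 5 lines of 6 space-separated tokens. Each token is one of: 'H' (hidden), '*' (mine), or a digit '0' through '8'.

0 0 0 0 0 0
0 0 0 1 1 1
1 1 1 1 H H
H H H H H H
H H H H H H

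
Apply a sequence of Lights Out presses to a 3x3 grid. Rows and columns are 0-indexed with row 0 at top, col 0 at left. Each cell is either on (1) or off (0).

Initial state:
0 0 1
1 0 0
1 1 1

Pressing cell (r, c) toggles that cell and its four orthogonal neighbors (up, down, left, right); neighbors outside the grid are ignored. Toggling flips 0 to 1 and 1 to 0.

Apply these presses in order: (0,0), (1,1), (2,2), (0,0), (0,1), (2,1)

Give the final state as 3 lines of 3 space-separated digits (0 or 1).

Answer: 1 0 0
0 1 0
0 0 1

Derivation:
After press 1 at (0,0):
1 1 1
0 0 0
1 1 1

After press 2 at (1,1):
1 0 1
1 1 1
1 0 1

After press 3 at (2,2):
1 0 1
1 1 0
1 1 0

After press 4 at (0,0):
0 1 1
0 1 0
1 1 0

After press 5 at (0,1):
1 0 0
0 0 0
1 1 0

After press 6 at (2,1):
1 0 0
0 1 0
0 0 1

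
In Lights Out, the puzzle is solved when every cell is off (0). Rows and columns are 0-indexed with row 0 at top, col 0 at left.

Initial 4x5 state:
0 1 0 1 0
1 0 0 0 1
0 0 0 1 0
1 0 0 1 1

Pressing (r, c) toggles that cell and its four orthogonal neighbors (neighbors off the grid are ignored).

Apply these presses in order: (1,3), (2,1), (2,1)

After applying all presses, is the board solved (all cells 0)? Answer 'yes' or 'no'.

After press 1 at (1,3):
0 1 0 0 0
1 0 1 1 0
0 0 0 0 0
1 0 0 1 1

After press 2 at (2,1):
0 1 0 0 0
1 1 1 1 0
1 1 1 0 0
1 1 0 1 1

After press 3 at (2,1):
0 1 0 0 0
1 0 1 1 0
0 0 0 0 0
1 0 0 1 1

Lights still on: 7

Answer: no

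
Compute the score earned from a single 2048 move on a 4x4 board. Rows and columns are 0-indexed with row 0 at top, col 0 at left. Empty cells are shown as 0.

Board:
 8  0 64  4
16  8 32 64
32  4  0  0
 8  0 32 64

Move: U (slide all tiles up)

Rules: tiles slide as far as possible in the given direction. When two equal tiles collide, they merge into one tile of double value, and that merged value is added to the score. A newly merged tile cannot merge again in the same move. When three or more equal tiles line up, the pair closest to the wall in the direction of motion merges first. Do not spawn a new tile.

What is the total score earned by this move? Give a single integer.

Slide up:
col 0: [8, 16, 32, 8] -> [8, 16, 32, 8]  score +0 (running 0)
col 1: [0, 8, 4, 0] -> [8, 4, 0, 0]  score +0 (running 0)
col 2: [64, 32, 0, 32] -> [64, 64, 0, 0]  score +64 (running 64)
col 3: [4, 64, 0, 64] -> [4, 128, 0, 0]  score +128 (running 192)
Board after move:
  8   8  64   4
 16   4  64 128
 32   0   0   0
  8   0   0   0

Answer: 192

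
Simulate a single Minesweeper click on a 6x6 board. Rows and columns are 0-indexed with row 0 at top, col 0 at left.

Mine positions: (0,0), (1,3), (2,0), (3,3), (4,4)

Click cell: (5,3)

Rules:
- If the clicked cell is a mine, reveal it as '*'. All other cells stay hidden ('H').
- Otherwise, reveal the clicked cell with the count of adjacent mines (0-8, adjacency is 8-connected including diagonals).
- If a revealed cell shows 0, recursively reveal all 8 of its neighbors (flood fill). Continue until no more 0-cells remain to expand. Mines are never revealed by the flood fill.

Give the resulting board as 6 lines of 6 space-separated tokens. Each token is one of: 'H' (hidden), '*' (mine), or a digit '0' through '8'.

H H H H H H
H H H H H H
H H H H H H
H H H H H H
H H H H H H
H H H 1 H H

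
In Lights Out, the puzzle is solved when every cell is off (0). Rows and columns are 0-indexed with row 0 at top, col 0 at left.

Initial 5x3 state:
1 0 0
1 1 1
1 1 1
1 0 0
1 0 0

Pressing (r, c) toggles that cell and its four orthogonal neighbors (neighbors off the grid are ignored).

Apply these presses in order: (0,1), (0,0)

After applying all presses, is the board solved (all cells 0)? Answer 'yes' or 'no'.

Answer: no

Derivation:
After press 1 at (0,1):
0 1 1
1 0 1
1 1 1
1 0 0
1 0 0

After press 2 at (0,0):
1 0 1
0 0 1
1 1 1
1 0 0
1 0 0

Lights still on: 8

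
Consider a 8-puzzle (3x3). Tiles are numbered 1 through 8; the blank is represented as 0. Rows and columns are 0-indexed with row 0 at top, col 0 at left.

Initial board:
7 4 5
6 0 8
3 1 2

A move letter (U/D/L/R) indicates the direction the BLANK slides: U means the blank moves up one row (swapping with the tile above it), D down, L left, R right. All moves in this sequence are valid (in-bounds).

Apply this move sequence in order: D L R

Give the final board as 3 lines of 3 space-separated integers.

Answer: 7 4 5
6 1 8
3 0 2

Derivation:
After move 1 (D):
7 4 5
6 1 8
3 0 2

After move 2 (L):
7 4 5
6 1 8
0 3 2

After move 3 (R):
7 4 5
6 1 8
3 0 2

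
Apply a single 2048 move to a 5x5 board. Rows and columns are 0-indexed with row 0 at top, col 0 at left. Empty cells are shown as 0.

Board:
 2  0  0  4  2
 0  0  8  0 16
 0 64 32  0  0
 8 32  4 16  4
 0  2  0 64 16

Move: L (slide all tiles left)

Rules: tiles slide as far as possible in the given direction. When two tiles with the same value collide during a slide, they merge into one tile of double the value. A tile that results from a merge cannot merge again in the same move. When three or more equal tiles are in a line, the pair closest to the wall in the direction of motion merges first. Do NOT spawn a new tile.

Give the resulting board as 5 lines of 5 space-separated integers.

Answer:  2  4  2  0  0
 8 16  0  0  0
64 32  0  0  0
 8 32  4 16  4
 2 64 16  0  0

Derivation:
Slide left:
row 0: [2, 0, 0, 4, 2] -> [2, 4, 2, 0, 0]
row 1: [0, 0, 8, 0, 16] -> [8, 16, 0, 0, 0]
row 2: [0, 64, 32, 0, 0] -> [64, 32, 0, 0, 0]
row 3: [8, 32, 4, 16, 4] -> [8, 32, 4, 16, 4]
row 4: [0, 2, 0, 64, 16] -> [2, 64, 16, 0, 0]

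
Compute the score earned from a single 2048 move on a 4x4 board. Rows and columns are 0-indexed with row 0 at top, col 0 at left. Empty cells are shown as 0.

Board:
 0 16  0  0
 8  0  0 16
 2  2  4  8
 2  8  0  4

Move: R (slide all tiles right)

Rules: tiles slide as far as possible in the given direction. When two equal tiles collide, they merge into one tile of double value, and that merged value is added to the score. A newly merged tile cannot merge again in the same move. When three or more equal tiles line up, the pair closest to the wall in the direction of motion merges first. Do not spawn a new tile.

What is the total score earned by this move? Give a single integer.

Answer: 4

Derivation:
Slide right:
row 0: [0, 16, 0, 0] -> [0, 0, 0, 16]  score +0 (running 0)
row 1: [8, 0, 0, 16] -> [0, 0, 8, 16]  score +0 (running 0)
row 2: [2, 2, 4, 8] -> [0, 4, 4, 8]  score +4 (running 4)
row 3: [2, 8, 0, 4] -> [0, 2, 8, 4]  score +0 (running 4)
Board after move:
 0  0  0 16
 0  0  8 16
 0  4  4  8
 0  2  8  4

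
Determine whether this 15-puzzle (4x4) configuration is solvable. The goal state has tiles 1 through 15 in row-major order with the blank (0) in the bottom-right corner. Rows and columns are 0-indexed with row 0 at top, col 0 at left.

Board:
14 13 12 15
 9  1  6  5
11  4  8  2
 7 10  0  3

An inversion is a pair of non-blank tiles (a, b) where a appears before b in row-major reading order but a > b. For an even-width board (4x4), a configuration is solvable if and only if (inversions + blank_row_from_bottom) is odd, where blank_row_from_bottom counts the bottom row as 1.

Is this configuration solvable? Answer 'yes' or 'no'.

Answer: no

Derivation:
Inversions: 75
Blank is in row 3 (0-indexed from top), which is row 1 counting from the bottom (bottom = 1).
75 + 1 = 76, which is even, so the puzzle is not solvable.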